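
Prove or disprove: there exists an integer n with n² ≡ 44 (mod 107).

n = 77

Take n = 77. Then 77² = 5929 = 55·107 + 44, so 77² ≡ 44 (mod 107).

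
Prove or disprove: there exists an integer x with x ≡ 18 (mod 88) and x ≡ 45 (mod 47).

x = 1690

The moduli 88 and 47 are coprime, so by the Chinese Remainder Theorem a unique solution modulo 4136 exists.
Any solution of the first congruence is x = 18 + 88t; substituting into the second, 88t ≡ 45 − 18 ≡ 27 (mod 47).
88 ≡ 41 (mod 47), so this reads 41t ≡ 27 (mod 47). Since 41·39 = 1599 = 34·47 + 1, the inverse of 41 mod 47 is 39.
Therefore t ≡ 39·27 = 1053 ≡ 19 (mod 47).
Taking t = 19 gives x = 18 + 88·19 = 1690.
Verify: 1690 = 19·88 + 18 and 1690 = 35·47 + 45. ✓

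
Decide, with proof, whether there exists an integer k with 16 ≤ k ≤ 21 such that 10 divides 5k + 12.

For k = 16, 17, …, 21 the values of 5k + 12 modulo 10 are 2, 7, 2, 7, 2, 7 respectively.
The residue 0 does not occur, so no k in [16, 21] makes 5k + 12 a multiple of 10.

There is no such integer k in that range.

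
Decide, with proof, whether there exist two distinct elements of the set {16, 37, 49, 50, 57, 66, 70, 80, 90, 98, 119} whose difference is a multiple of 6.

Both 16 and 70 leave remainder 4 on division by 6; their difference 54 = 9·6 is a multiple of 6.

16 and 70 are such a pair.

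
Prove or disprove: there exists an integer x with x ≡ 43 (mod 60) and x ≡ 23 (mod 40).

x = 103

gcd(60, 40) = 20. A simultaneous solution exists iff 43 ≡ 23 (mod 20); here 43 mod 20 = 3 = 23 mod 20, so it does.
List candidates x ≡ 43 (mod 60): 43, 103. Modulo 40 these are 3, 23; 103 gives 23 as required.
Verify: 103 = 1·60 + 43 and 103 = 2·40 + 23. ✓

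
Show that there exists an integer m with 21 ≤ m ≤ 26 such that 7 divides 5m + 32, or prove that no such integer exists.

For m = 21, 22 the values 137, 142 are not multiples of 7. Try m = 23: 5·23 + 32 = 147 = 21·7, which is divisible by 7.

m = 23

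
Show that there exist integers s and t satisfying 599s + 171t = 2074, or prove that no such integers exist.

Since gcd(599, 171) = 1, every integer is an integer combination of 599 and 171.
Dividing repeatedly: 599 = 3·171 + 86, 171 = 1·86 + 85, 86 = 1·85 + 1, 85 = 85·1 + 0.
Back-substituting, 1 = 86 − 1·85 = 86 − (171 − 1·86) = −171 + 2·86 = −171 + 2·(599 − 3·171) = 2·599 − 7·171; that is, 599·2 + 171·(-7) = 1.
Multiplying through by 2074: s = 2·2074 = 4148, t = (-7)·2074 = -14518 is a solution.
Shifting by a multiple of (171, −599) keeps it a solution: s = 4148 − 24·171 = 44, t = -14518 + 24·599 = -142.
Check: 599·44 + 171·(-142) = 26356 − 24282 = 2074. ✓

s = 44, t = -142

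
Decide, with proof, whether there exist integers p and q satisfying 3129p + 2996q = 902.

Any value of 3129p + 2996q is a multiple of gcd(3129, 2996) = 7.
However 902 leaves remainder 6 on division by 7.
Hence no integers p, q satisfy the equation.

No, no such integers exist.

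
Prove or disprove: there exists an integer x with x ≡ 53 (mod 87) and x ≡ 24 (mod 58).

Here gcd(87, 58) = 29, and both 53 and 24 leave remainder 24 mod 29, so the system is consistent.
The integers ≡ 53 (mod 87) are 53, 140, …; their remainders mod 58 are 53, 24, so x = 140 is the first that is ≡ 24 (mod 58).
Indeed 140 ≡ 53 (mod 87) and 140 ≡ 24 (mod 58).

x = 140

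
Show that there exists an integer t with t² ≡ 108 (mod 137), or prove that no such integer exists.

Apply Euler's criterion with the prime 137: 108 is a quadratic residue iff 108^68 ≡ 1 (mod 137), and a non-residue iff it is ≡ −1.
Squaring successively (mod 137): 108^2 = 11664 ≡ 19; 108^4 ≡ 19² = 361 ≡ 87; 108^8 ≡ 87² = 7569 ≡ 34; 108^16 ≡ 34² = 1156 ≡ 60; 108^32 ≡ 60² = 3600 ≡ 38; 108^64 ≡ 38² = 1444 ≡ 74.
Since 68 = 64 + 4, 108^68 ≡ 74 · 87; multiplying out mod 137: 74·87 = 6438 ≡ 136. Thus 108^68 ≡ 136 ≡ −1 (mod 137).
By Euler's criterion 108 is a quadratic non-residue mod 137: no t satisfies t² ≡ 108 (mod 137).

No, no such integer exists.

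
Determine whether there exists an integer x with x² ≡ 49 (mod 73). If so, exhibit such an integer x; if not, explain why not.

Take x = 7. Then 7² = 49, and since 0 ≤ 49 < 73 this is already reduced: 7² ≡ 49 (mod 73).

x = 7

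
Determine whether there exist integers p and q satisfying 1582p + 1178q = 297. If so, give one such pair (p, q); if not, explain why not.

No, no such integers exist.

Any value of 1582p + 1178q is a multiple of gcd(1582, 1178) = 2.
But 297 = 2·148 + 1, so 2 ∤ 297.
So the equation is unsolvable over ℤ.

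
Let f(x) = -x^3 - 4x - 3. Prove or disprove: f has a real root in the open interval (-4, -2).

No such root exists.

f(-4) = 77 and f(-2) = 13, both positive.
The derivative f'(x) = -3x^2 - 4 is a quadratic with discriminant 0² − 4·(-3)·(-4) = -48 < 0; it never vanishes, so it is always negative (sign of the leading coefficient).
Hence f is strictly decreasing on ℝ, and in particular on [-4, -2]. A strictly monotone function with same-sign endpoint values stays positive on the whole interval, so f has no zero in (-4, -2).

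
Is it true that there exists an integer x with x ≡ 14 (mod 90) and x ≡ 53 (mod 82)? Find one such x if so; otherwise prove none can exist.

No such integer exists.

Reduce both congruences modulo 2, which divides 90 and 82: they say x ≡ 14 (mod 2) and x ≡ 53 (mod 2).
But 14 mod 2 = 0 while 53 mod 2 = 1, a contradiction.
So no integer satisfies both congruences.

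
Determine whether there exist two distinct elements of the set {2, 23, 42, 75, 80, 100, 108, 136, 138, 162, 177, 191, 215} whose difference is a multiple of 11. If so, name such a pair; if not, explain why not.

Yes: 23 and 100.

23 mod 11 = 1 and 100 mod 11 = 1, so 100 − 23 = 77 = 7·11.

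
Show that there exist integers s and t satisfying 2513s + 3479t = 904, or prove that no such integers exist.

Any value of 2513s + 3479t is a multiple of gcd(2513, 3479) = 7.
However 904 leaves remainder 1 on division by 7.
Therefore 2513s + 3479t = 904 has no solution in integers.

There are no such integers.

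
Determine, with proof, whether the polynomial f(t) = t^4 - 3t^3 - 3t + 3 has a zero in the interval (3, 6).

Yes, f has a root in the interval.

f(3) = -6 and f(6) = 633, which have opposite signs.
Since f is a polynomial it is continuous on [3, 6].
By the Intermediate Value Theorem, f takes the value 0 somewhere in the open interval.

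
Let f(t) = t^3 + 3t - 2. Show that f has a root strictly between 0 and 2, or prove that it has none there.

f(0) = -2 and f(2) = 12, which have opposite signs.
Since f is a polynomial it is continuous on [0, 2].
By the Intermediate Value Theorem, f takes the value 0 somewhere in the open interval.

Yes, f has a root in the interval.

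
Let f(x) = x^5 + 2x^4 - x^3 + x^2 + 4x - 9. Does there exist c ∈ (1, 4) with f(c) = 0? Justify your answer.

f(1) = -2 and f(4) = 1495, which have opposite signs.
As a polynomial, f is continuous on every closed interval.
By the Intermediate Value Theorem f must vanish at some point of (1, 4).

Yes, f has a root in the interval.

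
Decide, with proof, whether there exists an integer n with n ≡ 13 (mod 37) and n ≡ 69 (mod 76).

Since 37 and 76 share no common factor, CRT says the pair of congruences has a solution (unique mod 2812).
Write n = 13 + 37t and require 13 + 37t ≡ 69 (mod 76), i.e. 37t ≡ 56 (mod 76).
To invert 37 modulo 76: 76 = 2·37 + 2, 37 = 18·2 + 1, 2 = 2·1 + 0, and unwinding, 1 = 37 − 18·2 = 37 − 18·(76 − 2·37) = −18·76 + 37·37. Thus 37⁻¹ ≡ 37 (mod 76).
Therefore t ≡ 37·56 = 2072 ≡ 20 (mod 76).
Taking t = 20 gives n = 13 + 37·20 = 753.
Check: 753 mod 37 = 13, 753 mod 76 = 69. ✓

n = 753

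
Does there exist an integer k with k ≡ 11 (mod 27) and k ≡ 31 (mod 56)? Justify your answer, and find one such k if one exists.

gcd(27, 56) = 1, so the Chinese Remainder Theorem guarantees exactly one residue class mod 1512 satisfying both.
Any solution of the first congruence is k = 11 + 27t; substituting into the second, 27t ≡ 31 − 11 ≡ 20 (mod 56).
Invert 27 mod 56 by the Euclidean algorithm: 56 = 2·27 + 2, 27 = 13·2 + 1, 2 = 2·1 + 0; back-substituting, 1 = 27 − 13·2 = 27 − 13·(56 − 2·27) = −13·56 + 27·27. Hence 27·27 ≡ 1, so 27⁻¹ ≡ 27 (mod 56).
Therefore t ≡ 27·20 = 540 ≡ 36 (mod 56).
With t = 36: k = 11 + 27·36 = 983.
Indeed 983 ≡ 11 (mod 27) and 983 ≡ 31 (mod 56).

k = 983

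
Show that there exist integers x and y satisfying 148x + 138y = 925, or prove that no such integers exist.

Both 148 and 138 are divisible by gcd(148, 138) = 2, hence so is any combination 148x + 138y.
But 925 = 2·462 + 1, so 2 ∤ 925.
Therefore 148x + 138y = 925 has no solution in integers.

No, no such integers exist.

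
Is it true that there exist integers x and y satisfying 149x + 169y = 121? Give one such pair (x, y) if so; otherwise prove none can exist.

x = 70, y = -61

Since gcd(149, 169) = 1, every integer is an integer combination of 149 and 169.
Dividing repeatedly: 169 = 1·149 + 20, 149 = 7·20 + 9, 20 = 2·9 + 2, 9 = 4·2 + 1, 2 = 2·1 + 0.
Back-substituting, 1 = 9 − 4·2 = 9 − 4·(20 − 2·9) = −4·20 + 9·9 = −4·20 + 9·(149 − 7·20) = 9·149 − 67·20 = 9·149 − 67·(169 − 1·149) = −67·169 + 76·149; that is, 149·76 + 169·(-67) = 1.
Times 121: 149·9196 + 169·(-8107) = 121, so (9196, -8107) solves it.
Shifting by a multiple of (169, −149) keeps it a solution: x = 9196 − 54·169 = 70, y = -8107 + 54·149 = -61.
Indeed 149·70 + 169·(-61) = 10430 − 10309 = 121.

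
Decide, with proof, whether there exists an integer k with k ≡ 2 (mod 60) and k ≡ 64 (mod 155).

Reduce both congruences modulo 5, which divides 60 and 155: they say k ≡ 2 (mod 5) and k ≡ 64 (mod 5).
However 2 ≡ 2 and 64 ≡ 4 (mod 5), and 2 ≠ 4.
Therefore no such k exists.

No, no such integer exists.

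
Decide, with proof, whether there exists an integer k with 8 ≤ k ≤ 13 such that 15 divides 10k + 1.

For k = 8, 9, …, 13 the values of 10k + 1 modulo 15 are 6, 1, 11, 6, 1, 11 respectively.
The residue 0 does not occur, so no k in [8, 13] makes 10k + 1 a multiple of 15.

No, no such integer k in that range exists.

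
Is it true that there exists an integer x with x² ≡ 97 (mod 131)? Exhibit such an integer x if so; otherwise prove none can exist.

Apply Euler's criterion with the prime 131: 97 is a quadratic residue iff 97^65 ≡ 1 (mod 131), and a non-residue iff it is ≡ −1.
Squaring successively (mod 131): 97^2 = 9409 ≡ 108; 97^4 ≡ 108² = 11664 ≡ 5; 97^8 ≡ 5² = 25 ≡ 25; 97^16 ≡ 25² = 625 ≡ 101; 97^32 ≡ 101² = 10201 ≡ 114; 97^64 ≡ 114² = 12996 ≡ 27.
Since 65 = 64 + 1, 97^65 ≡ 27 · 97; multiplying out mod 131: 27·97 = 2619 ≡ 130. Thus 97^65 ≡ 130 ≡ −1 (mod 131).
By Euler's criterion 97 is a quadratic non-residue mod 131: no x satisfies x² ≡ 97 (mod 131).

There is no such integer.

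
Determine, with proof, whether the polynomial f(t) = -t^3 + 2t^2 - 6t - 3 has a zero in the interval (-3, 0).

Yes, f has a root in the interval.

f(-3) = 60 and f(0) = -3, which have opposite signs.
As a polynomial, f is continuous on every closed interval.
By the Intermediate Value Theorem f must vanish at some point of (-3, 0).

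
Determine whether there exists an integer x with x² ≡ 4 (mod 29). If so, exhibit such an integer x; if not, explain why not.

Take x = 27. Then 27² = 729 = 25·29 + 4, so 27² ≡ 4 (mod 29).

x = 27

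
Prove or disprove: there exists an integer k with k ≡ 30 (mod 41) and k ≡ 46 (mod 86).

Since 41 and 86 share no common factor, CRT says the pair of congruences has a solution (unique mod 3526).
Write k = 30 + 41t and require 30 + 41t ≡ 46 (mod 86), i.e. 41t ≡ 16 (mod 86).
Invert 41 mod 86 by the Euclidean algorithm: 86 = 2·41 + 4, 41 = 10·4 + 1, 4 = 4·1 + 0; back-substituting, 1 = 41 − 10·4 = 41 − 10·(86 − 2·41) = −10·86 + 21·41. Hence 41·21 ≡ 1, so 41⁻¹ ≡ 21 (mod 86).
Multiplying by 21: t ≡ 21·16 = 336 ≡ 78 (mod 86).
Taking t = 78 gives k = 30 + 41·78 = 3228.
Check: 3228 mod 41 = 30, 3228 mod 86 = 46. ✓

k = 3228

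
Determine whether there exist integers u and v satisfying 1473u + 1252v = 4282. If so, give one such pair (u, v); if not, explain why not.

u = 178, v = -206

Since gcd(1473, 1252) = 1, every integer is an integer combination of 1473 and 1252.
Dividing repeatedly: 1473 = 1·1252 + 221, 1252 = 5·221 + 147, 221 = 1·147 + 74, 147 = 1·74 + 73, 74 = 1·73 + 1, 73 = 73·1 + 0.
Unwinding: 1 = 74 − 1·73 = 74 − (147 − 1·74) = −147 + 2·74 = −147 + 2·(221 − 1·147) = 2·221 − 3·147 = 2·221 − 3·(1252 − 5·221) = −3·1252 + 17·221 = −3·1252 + 17·(1473 − 1·1252) = 17·1473 − 20·1252, i.e. 1473·17 + 1252·(-20) = 1.
Scaling by 4282 gives the particular solution (u, v) = (72794, -85640).
The general solution is u = 72794 + 1252k, v = -85640 − 1473k; taking k = -58 gives the smaller pair u = 178, v = -206.
Check: 1473·178 + 1252·(-206) = 262194 − 257912 = 4282. ✓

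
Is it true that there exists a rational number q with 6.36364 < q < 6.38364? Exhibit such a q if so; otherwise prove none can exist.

q = 51/8

Look for a denominator N such that an integer falls strictly between N·6.36364 and N·6.38364. N = 8 works: 8·6.36364 = 50.90912 < 51 < 51.06912 = 8·6.38364.
So q = 51/8 works: it is a ratio of integers, and dividing 8·6.36364 < 51 < 8·6.38364 through by 8 gives 6.36364 < 51/8 < 6.38364.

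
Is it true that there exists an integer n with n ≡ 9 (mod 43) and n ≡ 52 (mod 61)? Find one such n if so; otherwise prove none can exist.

The moduli 43 and 61 are coprime, so by the Chinese Remainder Theorem a unique solution modulo 2623 exists.
Write n = 9 + 43t and require 9 + 43t ≡ 52 (mod 61), i.e. 43t ≡ 43 (mod 61).
To invert 43 modulo 61: 61 = 1·43 + 18, 43 = 2·18 + 7, 18 = 2·7 + 4, 7 = 1·4 + 3, 4 = 1·3 + 1, 3 = 3·1 + 0, and unwinding, 1 = 4 − 1·3 = 4 − (7 − 1·4) = −7 + 2·4 = −7 + 2·(18 − 2·7) = 2·18 − 5·7 = 2·18 − 5·(43 − 2·18) = −5·43 + 12·18 = −5·43 + 12·(61 − 1·43) = 12·61 − 17·43. Thus 43⁻¹ ≡ -17 ≡ 44 (mod 61).
Multiplying by 44: t ≡ 44·43 = 1892 ≡ 1 (mod 61).
With t = 1: n = 9 + 43·1 = 52.
Verify: 52 = 1·43 + 9 and 52 = 0·61 + 52. ✓

n = 52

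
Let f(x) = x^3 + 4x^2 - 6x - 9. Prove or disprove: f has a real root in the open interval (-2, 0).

f(-2) = 11 and f(0) = -9, which have opposite signs.
f is continuous everywhere (it is a polynomial), in particular on [-2, 0].
By the Intermediate Value Theorem, f takes the value 0 somewhere in the open interval.

Such a root exists.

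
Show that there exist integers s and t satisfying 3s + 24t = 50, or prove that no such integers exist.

There are no such integers.

Both 3 and 24 are divisible by gcd(3, 24) = 3, hence so is any combination 3s + 24t.
But 50 = 3·16 + 2, so 3 ∤ 50.
So the equation is unsolvable over ℤ.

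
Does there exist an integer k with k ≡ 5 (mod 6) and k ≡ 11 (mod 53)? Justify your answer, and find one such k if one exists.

The moduli 6 and 53 are coprime, so by the Chinese Remainder Theorem a unique solution modulo 318 exists.
Any solution of the first congruence is k = 5 + 6t; substituting into the second, 6t ≡ 11 − 5 ≡ 6 (mod 53).
Since 6·9 = 54 = 1·53 + 1, the inverse of 6 mod 53 is 9.
Multiplying by 9: t ≡ 9·6 = 54 ≡ 1 (mod 53).
Taking t = 1 gives k = 5 + 6·1 = 11.
Verify: 11 = 1·6 + 5 and 11 = 0·53 + 11. ✓

k = 11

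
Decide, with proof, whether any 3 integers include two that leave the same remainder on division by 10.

No, the set {24, 25, 26} is a counterexample.

Try 3 consecutive integers, 24, 25, 26. Their remainders mod 10 are 4, 5, 6 — pairwise different, as any 3 ≤ 10 consecutive integers have distinct residues.
So no two of them leave the same remainder on division by 10; the claim fails for this set.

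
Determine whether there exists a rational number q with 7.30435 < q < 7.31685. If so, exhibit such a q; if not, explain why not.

q = 95/13

Multiplying by 13: 13·7.30435 = 94.95655 and 13·7.31685 = 95.11905, so the integer 95 lies strictly between them.
So q = 95/13 works: it is a ratio of integers, and dividing 13·7.30435 < 95 < 13·7.31685 through by 13 gives 7.30435 < 95/13 < 7.31685.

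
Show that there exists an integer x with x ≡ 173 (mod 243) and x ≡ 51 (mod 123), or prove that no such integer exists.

gcd(243, 123) = 3. If x ≡ 173 (mod 243) and x ≡ 51 (mod 123), then x ≡ 173 (mod 3) and x ≡ 51 (mod 3).
But 173 mod 3 = 2 while 51 mod 3 = 0, a contradiction.
Hence the system has no solution.

No such integer exists.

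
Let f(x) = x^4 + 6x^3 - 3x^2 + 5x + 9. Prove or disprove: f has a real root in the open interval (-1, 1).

Yes, f has a root in the interval.

f(-1) = -4 and f(1) = 18, which have opposite signs.
As a polynomial, f is continuous on every closed interval.
By the Intermediate Value Theorem f must vanish at some point of (-1, 1).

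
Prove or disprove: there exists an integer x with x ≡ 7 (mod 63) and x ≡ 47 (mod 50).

gcd(63, 50) = 1, so the Chinese Remainder Theorem guarantees exactly one residue class mod 3150 satisfying both.
Any solution of the first congruence is x = 7 + 63t; substituting into the second, 63t ≡ 47 − 7 ≡ 40 (mod 50).
63 ≡ 13 (mod 50), so this reads 13t ≡ 40 (mod 50). Note 13·27 = 351 ≡ 1 (mod 50) (as 351 − 1 = 7·50), so 13⁻¹ ≡ 27.
Therefore t ≡ 27·40 = 1080 ≡ 30 (mod 50).
With t = 30: x = 7 + 63·30 = 1897.
Indeed 1897 ≡ 7 (mod 63) and 1897 ≡ 47 (mod 50).

x = 1897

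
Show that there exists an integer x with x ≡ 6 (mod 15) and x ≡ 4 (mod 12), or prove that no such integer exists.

Both moduli are multiples of 3 = gcd(15, 12), so any solution would satisfy x ≡ 6 and x ≡ 4 modulo 3 simultaneously.
However 6 ≡ 0 and 4 ≡ 1 (mod 3), and 0 ≠ 1.
Therefore no such x exists.

There is no such integer.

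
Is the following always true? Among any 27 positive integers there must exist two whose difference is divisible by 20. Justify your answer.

True.

Each integer lies in one of the 20 residue classes modulo 20.
Placing 27 integers into 20 classes, some class receives at least two — say a and b.
Their difference a − b is then a multiple of 20.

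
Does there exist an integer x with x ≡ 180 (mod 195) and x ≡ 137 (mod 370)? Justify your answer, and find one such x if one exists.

There is no such integer.

gcd(195, 370) = 5. If x ≡ 180 (mod 195) and x ≡ 137 (mod 370), then x ≡ 180 (mod 5) and x ≡ 137 (mod 5).
These are incompatible: 180 − 137 = 43 is not divisible by 5.
Therefore no such x exists.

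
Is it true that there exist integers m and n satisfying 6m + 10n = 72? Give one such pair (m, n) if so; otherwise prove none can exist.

gcd(6, 10) = 2, and 2 divides 72, so integer solutions exist.
Dividing through by 2 reduces the equation to 3m + 5n = 36.
Dividing repeatedly: 5 = 1·3 + 2, 3 = 1·2 + 1, 2 = 2·1 + 0.
Working back up the chain: 1 = 3 − 1·2 = 3 − (5 − 1·3) = −5 + 2·3. So 3·2 + 5·(-1) = 1.
Scaling by 36 gives the particular solution (m, n) = (72, -36).
Subtracting 14·5 from m and adding 14·3 to n gives the tidier solution (2, 6).
Check: 6·2 + 10·6 = 12 + 60 = 72. ✓

m = 2, n = 6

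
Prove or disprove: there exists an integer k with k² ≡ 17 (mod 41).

No, no such integer exists.

41 is prime, so by Euler's criterion 17 is a square mod 41 iff 17^((41−1)/2) = 17^20 ≡ 1 (mod 41).
Squaring successively (mod 41): 17^2 = 289 ≡ 2; 17^4 ≡ 2² = 4 ≡ 4; 17^8 ≡ 4² = 16 ≡ 16; 17^16 ≡ 16² = 256 ≡ 10.
Since 20 = 16 + 4, 17^20 ≡ 10 · 4; multiplying out mod 41: 10·4 = 40 ≡ 40. Thus 17^20 ≡ 40 ≡ −1 (mod 41).
The value −1 means 17 is a non-residue modulo 41, so k² ≡ 17 (mod 41) is impossible.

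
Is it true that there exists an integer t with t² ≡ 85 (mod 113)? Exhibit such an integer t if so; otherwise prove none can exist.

t = 57 works: 57² = 3249, and 3249 − 85 = 3164 = 28·113.

t = 57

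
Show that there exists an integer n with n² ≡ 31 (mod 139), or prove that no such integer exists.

n = 46

n = 46 works: 46² = 2116, and 2116 − 31 = 2085 = 15·139.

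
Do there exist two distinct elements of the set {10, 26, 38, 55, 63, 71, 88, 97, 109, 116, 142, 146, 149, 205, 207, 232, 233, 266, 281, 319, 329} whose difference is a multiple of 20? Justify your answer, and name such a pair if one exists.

26 mod 20 = 6 and 146 mod 20 = 6, so 146 − 26 = 120 = 6·20.

Yes: 26 and 146.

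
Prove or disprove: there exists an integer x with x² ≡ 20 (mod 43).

There is no such integer.

43 is prime, so by Euler's criterion 20 is a square mod 43 iff 20^((43−1)/2) = 20^21 ≡ 1 (mod 43).
Squaring successively (mod 43): 20^2 = 400 ≡ 13; 20^4 ≡ 13² = 169 ≡ 40; 20^8 ≡ 40² = 1600 ≡ 9; 20^16 ≡ 9² = 81 ≡ 38.
Since 21 = 16 + 4 + 1, 20^21 ≡ 38 · 40 · 20; multiplying out mod 43: 38·40 = 1520 ≡ 15, then 15·20 = 300 ≡ 42. Thus 20^21 ≡ 42 ≡ −1 (mod 43).
By Euler's criterion 20 is a quadratic non-residue mod 43: no x satisfies x² ≡ 20 (mod 43).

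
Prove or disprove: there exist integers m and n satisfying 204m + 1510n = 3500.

Since gcd(204, 1510) = 2 and 3500 = 2·1750, Bézout's identity guarantees a solution.
Dividing through by 2 reduces the equation to 102m + 755n = 1750.
Run the Euclidean algorithm on 755 and 102: 755 = 7·102 + 41, 102 = 2·41 + 20, 41 = 2·20 + 1, 20 = 20·1 + 0.
Back-substituting, 1 = 41 − 2·20 = 41 − 2·(102 − 2·41) = −2·102 + 5·41 = −2·102 + 5·(755 − 7·102) = 5·755 − 37·102; that is, 102·(-37) + 755·5 = 1.
Scaling by 1750 gives the particular solution (m, n) = (-64750, 8750).
Shifting by a multiple of (755, −102) keeps it a solution: m = -64750 + 86·755 = 180, n = 8750 − 86·102 = -22.
Indeed 204·180 + 1510·(-22) = 36720 − 33220 = 3500.

m = 180, n = -22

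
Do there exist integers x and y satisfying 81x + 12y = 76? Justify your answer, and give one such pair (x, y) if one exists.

No such integers exist.

Both 81 and 12 are divisible by gcd(81, 12) = 3, hence so is any combination 81x + 12y.
However 76 leaves remainder 1 on division by 3.
So the equation is unsolvable over ℤ.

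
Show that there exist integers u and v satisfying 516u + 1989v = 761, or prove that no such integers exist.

No, no such integers exist.

Both 516 and 1989 are divisible by gcd(516, 1989) = 3, hence so is any combination 516u + 1989v.
However 761 leaves remainder 2 on division by 3.
So the equation is unsolvable over ℤ.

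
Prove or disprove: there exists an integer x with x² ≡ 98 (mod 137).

x = 57 works: 57² = 3249, and 3249 − 98 = 3151 = 23·137.

x = 57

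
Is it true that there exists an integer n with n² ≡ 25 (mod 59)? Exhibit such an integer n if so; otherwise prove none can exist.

n = 54

n = 54 works: 54² = 2916, and 2916 − 25 = 2891 = 49·59.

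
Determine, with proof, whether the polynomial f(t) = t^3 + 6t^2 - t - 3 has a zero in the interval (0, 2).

f(0) = -3 and f(2) = 27, which have opposite signs.
As a polynomial, f is continuous on every closed interval.
By the Intermediate Value Theorem, f takes the value 0 somewhere in the open interval.

Yes, f has a root in the interval.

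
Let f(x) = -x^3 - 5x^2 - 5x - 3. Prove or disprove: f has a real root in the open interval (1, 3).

No such root exists.

f(1) = -14 and f(3) = -90, both negative, so a sign-change argument is unavailable; we show f keeps this sign on the whole interval.
Substitute x = 1 + u, where 0 < u < 2 on the interval. Expanding, f(1 + u) = -u^3 - 8u^2 - 18u - 14.
The nonzero coefficients here are all negative, so for u > 0 every term is negative (or zero), and the constant term -14 is strictly negative.
So f is strictly negative on (1, 3); no root exists in the interval.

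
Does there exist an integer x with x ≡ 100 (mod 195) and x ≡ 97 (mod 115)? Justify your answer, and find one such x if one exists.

Reduce both congruences modulo 5, which divides 195 and 115: they say x ≡ 100 (mod 5) and x ≡ 97 (mod 5).
These are incompatible: 100 − 97 = 3 is not divisible by 5.
Hence the system has no solution.

No, no such integer exists.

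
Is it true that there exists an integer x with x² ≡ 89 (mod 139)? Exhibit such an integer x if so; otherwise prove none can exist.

x = 111 works: 111² = 12321, and 12321 − 89 = 12232 = 88·139.

x = 111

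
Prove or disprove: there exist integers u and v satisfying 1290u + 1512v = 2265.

There are no such integers.

Any value of 1290u + 1512v is a multiple of gcd(1290, 1512) = 6.
But 2265 = 6·377 + 3, so 6 ∤ 2265.
Hence no integers u, v satisfy the equation.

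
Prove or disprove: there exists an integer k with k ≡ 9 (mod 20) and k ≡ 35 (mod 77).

k = 189

gcd(20, 77) = 1, so the Chinese Remainder Theorem guarantees exactly one residue class mod 1540 satisfying both.
Write k = 9 + 20t and require 9 + 20t ≡ 35 (mod 77), i.e. 20t ≡ 26 (mod 77).
Note 20·27 = 540 ≡ 1 (mod 77) (as 540 − 1 = 7·77), so 20⁻¹ ≡ 27.
Multiplying by 27: t ≡ 27·26 = 702 ≡ 9 (mod 77).
With t = 9: k = 9 + 20·9 = 189.
Indeed 189 ≡ 9 (mod 20) and 189 ≡ 35 (mod 77).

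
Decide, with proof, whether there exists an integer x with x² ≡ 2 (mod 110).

Since 5 ∣ 110, a solution of x² ≡ 2 (mod 110) would also satisfy x² ≡ 2 (mod 5).
Since (5 − x)² ≡ x² (mod 5), it suffices to square x = 0, 1, …, 2: the residues are 0, 1, 4.
The set of squares mod 5 is therefore {0, 1, 4}, which does not contain 2.
Hence no integer x has x² ≡ 2 (mod 110).

There is no such integer.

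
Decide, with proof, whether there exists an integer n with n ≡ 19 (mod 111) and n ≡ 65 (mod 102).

No such integer exists.

Both moduli are multiples of 3 = gcd(111, 102), so any solution would satisfy n ≡ 19 and n ≡ 65 modulo 3 simultaneously.
But 19 mod 3 = 1 while 65 mod 3 = 2, a contradiction.
Therefore no such n exists.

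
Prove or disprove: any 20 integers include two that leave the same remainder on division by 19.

Yes.

Partition the integers by their residue mod 19; there are 19 classes.
With 20 integers and only 19 classes, the pigeonhole principle forces two of them, say a and b, into the same class.
So a and b have equal remainders mod 19, which is exactly what was to be shown.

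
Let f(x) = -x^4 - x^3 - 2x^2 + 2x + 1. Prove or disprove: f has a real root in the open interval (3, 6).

f(3) = -119 and f(6) = -1571, both negative, so a sign-change argument is unavailable; we show f keeps this sign on the whole interval.
Substitute x = 3 + u, where 0 < u < 3 on the interval. Expanding, f(3 + u) = -u^4 - 13u^3 - 65u^2 - 145u - 119.
All 5 nonzero coefficients of this polynomial in u are negative; hence for u > 0 the value is a sum of negative terms (the constant -119 among them).
So f is strictly negative on (3, 6); no root exists in the interval.

No.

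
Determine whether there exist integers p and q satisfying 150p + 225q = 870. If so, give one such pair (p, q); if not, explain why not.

gcd(150, 225) = 75, so every integer of the form 150p + 225q is a multiple of 75.
But 870 is not a multiple of 75 (it leaves remainder 45).
Therefore 150p + 225q = 870 has no solution in integers.

No such integers exist.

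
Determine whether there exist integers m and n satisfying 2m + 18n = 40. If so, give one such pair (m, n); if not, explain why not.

m = 2, n = 2

gcd(2, 18) = 2, and 2 divides 40, so integer solutions exist.
Dividing through by 2 reduces the equation to 1m + 9n = 20.
The coefficient of m is 1, so setting n = 0 and m = 20 already solves it.
Subtracting 2·9 from m and adding 2·1 to n gives the tidier solution (2, 2).
Indeed 2·2 + 18·2 = 4 + 36 = 40.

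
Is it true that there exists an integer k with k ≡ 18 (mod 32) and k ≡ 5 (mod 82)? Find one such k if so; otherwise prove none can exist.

gcd(32, 82) = 2. If k ≡ 18 (mod 32) and k ≡ 5 (mod 82), then k ≡ 18 (mod 2) and k ≡ 5 (mod 2).
These are incompatible: 18 − 5 = 13 is not divisible by 2.
So no integer satisfies both congruences.

There is no such integer.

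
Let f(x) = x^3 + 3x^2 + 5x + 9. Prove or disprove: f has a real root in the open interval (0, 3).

No such root exists.

Evaluate at the endpoints: f(0) = 9, f(3) = 78 — same sign (positive).
f'(x) = 3x^2 + 6x + 5 has discriminant 6² − 4·3·5 = -24 < 0, so f' has no real roots and is positive for every real x.
So f is strictly increasing; between 0 and 3 its values lie between f(0) = 9 and f(3) = 78, all positive. Therefore f has no root in (0, 3).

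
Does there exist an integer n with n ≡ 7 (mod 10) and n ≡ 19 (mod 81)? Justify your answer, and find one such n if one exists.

n = 667

The moduli 10 and 81 are coprime, so by the Chinese Remainder Theorem a unique solution modulo 810 exists.
Write n = 7 + 10t and require 7 + 10t ≡ 19 (mod 81), i.e. 10t ≡ 12 (mod 81).
To invert 10 modulo 81: 81 = 8·10 + 1, 10 = 10·1 + 0, and unwinding, 1 = 81 − 8·10. Thus 10⁻¹ ≡ -8 ≡ 73 (mod 81).
Therefore t ≡ 73·12 = 876 ≡ 66 (mod 81).
Taking t = 66 gives n = 7 + 10·66 = 667.
Verify: 667 = 66·10 + 7 and 667 = 8·81 + 19. ✓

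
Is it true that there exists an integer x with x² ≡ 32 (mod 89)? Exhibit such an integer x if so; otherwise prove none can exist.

Take x = 11. Then 11² = 121 = 1·89 + 32, so 11² ≡ 32 (mod 89).

x = 11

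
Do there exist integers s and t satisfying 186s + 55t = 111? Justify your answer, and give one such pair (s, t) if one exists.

Since gcd(186, 55) = 1, every integer is an integer combination of 186 and 55.
Euclidean algorithm: 186 = 3·55 + 21, 55 = 2·21 + 13, 21 = 1·13 + 8, 13 = 1·8 + 5, 8 = 1·5 + 3, 5 = 1·3 + 2, 3 = 1·2 + 1, 2 = 2·1 + 0.
Back-substituting, 1 = 3 − 1·2 = 3 − (5 − 1·3) = −5 + 2·3 = −5 + 2·(8 − 1·5) = 2·8 − 3·5 = 2·8 − 3·(13 − 1·8) = −3·13 + 5·8 = −3·13 + 5·(21 − 1·13) = 5·21 − 8·13 = 5·21 − 8·(55 − 2·21) = −8·55 + 21·21 = −8·55 + 21·(186 − 3·55) = 21·186 − 71·55; that is, 186·21 + 55·(-71) = 1.
Scaling by 111 gives the particular solution (s, t) = (2331, -7881).
The general solution is s = 2331 + 55k, t = -7881 − 186k; taking k = -42 gives the smaller pair s = 21, t = -69.
Check: 186·21 + 55·(-69) = 3906 − 3795 = 111. ✓

s = 21, t = -69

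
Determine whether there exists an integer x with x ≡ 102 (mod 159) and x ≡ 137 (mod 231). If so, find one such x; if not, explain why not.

No such integer exists.

Both moduli are multiples of 3 = gcd(159, 231), so any solution would satisfy x ≡ 102 and x ≡ 137 modulo 3 simultaneously.
However 102 ≡ 0 and 137 ≡ 2 (mod 3), and 0 ≠ 2.
Therefore no such x exists.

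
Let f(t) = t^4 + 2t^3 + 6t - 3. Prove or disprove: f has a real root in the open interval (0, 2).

Such a root exists.

f(0) = -3 and f(2) = 41, which have opposite signs.
f is continuous everywhere (it is a polynomial), in particular on [0, 2].
By the Intermediate Value Theorem f must vanish at some point of (0, 2).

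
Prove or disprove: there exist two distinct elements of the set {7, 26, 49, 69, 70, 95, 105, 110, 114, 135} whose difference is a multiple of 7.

Both 7 and 49 leave remainder 0 on division by 7; their difference 42 = 6·7 is a multiple of 7.

7 and 49 are such a pair.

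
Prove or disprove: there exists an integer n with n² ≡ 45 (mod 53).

53 is prime, so by Euler's criterion 45 is a square mod 53 iff 45^((53−1)/2) = 45^26 ≡ 1 (mod 53).
Repeated squaring mod 53: 45^2 = 2025 ≡ 11; 45^4 ≡ 11² = 121 ≡ 15; 45^8 ≡ 15² = 225 ≡ 13; 45^16 ≡ 13² = 169 ≡ 10.
Since 26 = 16 + 8 + 2, 45^26 ≡ 10 · 13 · 11; multiplying out mod 53: 10·13 = 130 ≡ 24, then 24·11 = 264 ≡ 52. Thus 45^26 ≡ 52 ≡ −1 (mod 53).
By Euler's criterion 45 is a quadratic non-residue mod 53: no n satisfies n² ≡ 45 (mod 53).

No such integer exists.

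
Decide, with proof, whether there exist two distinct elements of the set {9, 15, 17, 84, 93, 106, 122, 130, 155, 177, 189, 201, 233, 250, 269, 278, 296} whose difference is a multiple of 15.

9 and 84 are such a pair.

9 mod 15 = 9 and 84 mod 15 = 9, so 84 − 9 = 75 = 5·15.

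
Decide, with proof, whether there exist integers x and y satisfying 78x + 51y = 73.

No, no such integers exist.

Any value of 78x + 51y is a multiple of gcd(78, 51) = 3.
However 73 leaves remainder 1 on division by 3.
Therefore 78x + 51y = 73 has no solution in integers.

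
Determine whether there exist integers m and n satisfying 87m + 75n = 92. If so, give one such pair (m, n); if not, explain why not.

Both 87 and 75 are divisible by gcd(87, 75) = 3, hence so is any combination 87m + 75n.
But 92 is not a multiple of 3 (it leaves remainder 2).
Hence no integers m, n satisfy the equation.

No, no such integers exist.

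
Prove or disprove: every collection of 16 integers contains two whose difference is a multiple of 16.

No; for instance {9, 10, 11, 12, 13, 14, 15, 16, 17, 18, 19, 20, 21, 22, 23, 24} is a counterexample.

Try 16 consecutive integers, 9, 10, …, 24. Their remainders mod 16 are 9, 10, 11, 12, 13, 14, 15, 0, 1, 2, 3, 4, 5, 6, 7, 8 — pairwise different, as any 16 ≤ 16 consecutive integers have distinct residues.
Any two of them differ by at most 15 < 16 and by at least 1, so no difference is a multiple of 16.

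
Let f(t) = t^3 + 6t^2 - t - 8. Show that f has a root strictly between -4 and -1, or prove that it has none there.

Yes, f has a root in the interval.

f(-4) = 28 and f(-1) = -2, which have opposite signs.
f is continuous everywhere (it is a polynomial), in particular on [-4, -1].
By the Intermediate Value Theorem f must vanish at some point of (-4, -1).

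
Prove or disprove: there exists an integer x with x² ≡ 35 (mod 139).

x = 69 works: 69² = 4761, and 4761 − 35 = 4726 = 34·139.

x = 69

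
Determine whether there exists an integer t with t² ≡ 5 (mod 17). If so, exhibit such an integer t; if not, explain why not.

There is no such integer.

Computing t² mod 17 for t = 0, 1, …, 8 (enough, by the symmetry t ↦ 17 − t) gives 0, 1, 4, 9, 16, 8, 2, 15, 13.
The set of squares mod 17 is therefore {0, 1, 2, 4, 8, 9, 13, 15, 16}, which does not contain 5.
Hence no integer t has t² ≡ 5 (mod 17).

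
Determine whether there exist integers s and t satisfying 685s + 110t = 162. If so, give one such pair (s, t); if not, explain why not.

No, no such integers exist.

Both 685 and 110 are divisible by gcd(685, 110) = 5, hence so is any combination 685s + 110t.
But 162 is not a multiple of 5 (it leaves remainder 2).
Therefore 685s + 110t = 162 has no solution in integers.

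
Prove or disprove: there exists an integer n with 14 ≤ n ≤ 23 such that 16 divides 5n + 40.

The values of 5n + 40 for n = 14, 15, …, 23 are 110, 115, 120, 125, 130, 135, 140, 145, 150, 155; reduced mod 16 these are 14, 3, 8, 13, 2, 7, 12, 1, 6, 11.
None is 0, so 16 never divides 5n + 40 on this range.

No such integer n in that range exists.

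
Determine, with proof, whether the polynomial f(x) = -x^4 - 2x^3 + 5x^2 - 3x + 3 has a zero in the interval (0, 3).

Such a root exists.

f(0) = 3 and f(3) = -96, which have opposite signs.
As a polynomial, f is continuous on every closed interval.
By the Intermediate Value Theorem f must vanish at some point of (0, 3).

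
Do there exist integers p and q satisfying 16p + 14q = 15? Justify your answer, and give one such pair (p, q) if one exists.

No such integers exist.

gcd(16, 14) = 2, so every integer of the form 16p + 14q is a multiple of 2.
But 15 = 2·7 + 1, so 2 ∤ 15.
So the equation is unsolvable over ℤ.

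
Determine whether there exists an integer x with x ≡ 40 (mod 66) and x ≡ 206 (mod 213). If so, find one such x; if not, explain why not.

No such integer exists.

Both moduli are multiples of 3 = gcd(66, 213), so any solution would satisfy x ≡ 40 and x ≡ 206 modulo 3 simultaneously.
These are incompatible: 40 − 206 = -166 is not divisible by 3.
Therefore no such x exists.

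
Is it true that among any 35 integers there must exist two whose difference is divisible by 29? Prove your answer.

Partition the integers by their residue mod 29; there are 29 classes.
With 35 integers and only 29 classes, the pigeonhole principle forces two of them, say a and b, into the same class.
Their difference a − b is then a multiple of 29.

True.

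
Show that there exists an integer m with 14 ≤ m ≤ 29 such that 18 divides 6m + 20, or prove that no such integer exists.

At m = 14, 6·14 + 20 = 104 ≡ 14 (mod 18), and each step in m adds 6, giving residues 14, 2, 8, 14, 2, 8, 14, 2, 8, 14, 2, 8, 14, 2, 8, 14 for m = 14, 15, …, 29.
None is 0, so 18 never divides 6m + 20 on this range.

There is no such integer m in that range.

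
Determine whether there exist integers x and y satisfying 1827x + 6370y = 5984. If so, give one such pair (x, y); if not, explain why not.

No, no such integers exist.

Both 1827 and 6370 are divisible by gcd(1827, 6370) = 7, hence so is any combination 1827x + 6370y.
But 5984 is not a multiple of 7 (it leaves remainder 6).
Hence no integers x, y satisfy the equation.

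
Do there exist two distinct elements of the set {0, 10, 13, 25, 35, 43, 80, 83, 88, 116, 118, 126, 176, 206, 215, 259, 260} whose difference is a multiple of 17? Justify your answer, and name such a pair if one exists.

There is no such pair.

Residues mod 17: 0↦0, 10↦10, 13↦13, 25↦8, 35↦1, 43↦9, 80↦12, 83↦15, 88↦3, 116↦14, 118↦16, 126↦7, 176↦6, 206↦2, 215↦11, 259↦4, 260↦5.
These 17 residues are pairwise different, hence no difference of two elements is divisible by 17.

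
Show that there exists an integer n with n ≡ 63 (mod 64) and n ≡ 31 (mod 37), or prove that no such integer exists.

Since 64 and 37 share no common factor, CRT says the pair of congruences has a solution (unique mod 2368).
Any solution of the first congruence is n = 63 + 64t; substituting into the second, 64t ≡ 31 − 63 ≡ 5 (mod 37).
64 ≡ 27 (mod 37), so this reads 27t ≡ 5 (mod 37). Note 27·11 = 297 ≡ 1 (mod 37) (as 297 − 1 = 8·37), so 27⁻¹ ≡ 11.
Multiplying by 11: t ≡ 11·5 = 55 ≡ 18 (mod 37).
Taking t = 18 gives n = 63 + 64·18 = 1215.
Indeed 1215 ≡ 63 (mod 64) and 1215 ≡ 31 (mod 37).

n = 1215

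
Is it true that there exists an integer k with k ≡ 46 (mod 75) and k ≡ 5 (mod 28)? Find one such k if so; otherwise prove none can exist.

Since 75 and 28 share no common factor, CRT says the pair of congruences has a solution (unique mod 2100).
Any solution of the first congruence is k = 46 + 75t; substituting into the second, 75t ≡ 5 − 46 ≡ 15 (mod 28).
75 ≡ 19 (mod 28), so this reads 19t ≡ 15 (mod 28). Since 19·3 = 57 = 2·28 + 1, the inverse of 19 mod 28 is 3.
Multiplying by 3: t ≡ 3·15 = 45 ≡ 17 (mod 28).
With t = 17: k = 46 + 75·17 = 1321.
Indeed 1321 ≡ 46 (mod 75) and 1321 ≡ 5 (mod 28).

k = 1321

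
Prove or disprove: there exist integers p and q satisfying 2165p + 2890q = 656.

gcd(2165, 2890) = 5, so every integer of the form 2165p + 2890q is a multiple of 5.
But 656 is not a multiple of 5 (it leaves remainder 1).
So the equation is unsolvable over ℤ.

There are no such integers.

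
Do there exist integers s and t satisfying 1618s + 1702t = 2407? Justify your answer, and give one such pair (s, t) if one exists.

gcd(1618, 1702) = 2, so every integer of the form 1618s + 1702t is a multiple of 2.
However 2407 leaves remainder 1 on division by 2.
So the equation is unsolvable over ℤ.

No, no such integers exist.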